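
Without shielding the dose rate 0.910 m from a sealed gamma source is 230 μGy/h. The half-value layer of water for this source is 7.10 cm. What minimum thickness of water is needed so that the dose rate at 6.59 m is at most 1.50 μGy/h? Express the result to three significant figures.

At 6.59 m, distance alone gives 230 × (0.910/6.59)² = 230 × 0.01907 = 4.386 μGy/h.
Further attenuation needed: 4.386/1.50 = 2.924.
n = log₂(2.924) = 1.548 half-value layers.
Thickness = 1.548 × 7.10 cm = 10.99 cm.

11.0 cm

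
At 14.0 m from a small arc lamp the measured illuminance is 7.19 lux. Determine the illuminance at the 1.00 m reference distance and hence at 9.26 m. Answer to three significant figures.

1410 lux; 16.4 lux

By the inverse-square law,
At 1.00 m: (14.0/1.00)² = 196.0, so 7.19 × 196.0 = 1409 lux
At 9.26 m: (1.00/9.26)² = 0.01166, so 1409 × 0.01166 = 16.43 lux.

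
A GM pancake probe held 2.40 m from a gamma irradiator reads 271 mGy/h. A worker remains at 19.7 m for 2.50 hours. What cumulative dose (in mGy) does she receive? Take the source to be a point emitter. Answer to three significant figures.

Using I₁d₁² = I₂d₂², rate at 19.7 m:
271 × (2.40/19.7)² = 271 × 0.01484 = 4.022 mGy/h.
Dose = rate × time = 4.022 mGy/h × 2.500 h = 10.05 mGy.

10.1 mGy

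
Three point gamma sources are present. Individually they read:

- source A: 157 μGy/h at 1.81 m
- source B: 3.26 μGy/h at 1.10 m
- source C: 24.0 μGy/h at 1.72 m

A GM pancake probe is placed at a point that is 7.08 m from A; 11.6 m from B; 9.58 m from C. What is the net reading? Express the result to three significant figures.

11.1 μGy/h

Each source contributes Iᵢ·(dᵢ/rᵢ)²; contributions add.
A: 157 × (1.81/7.08)² = 10.26 μGy/h
B: 3.26 × (1.10/11.6)² = 0.02931 μGy/h
C: 24.0 × (1.72/9.58)² = 0.7736 μGy/h
Total = 10.26 + 0.02931 + 0.7736 = 11.06 μGy/h.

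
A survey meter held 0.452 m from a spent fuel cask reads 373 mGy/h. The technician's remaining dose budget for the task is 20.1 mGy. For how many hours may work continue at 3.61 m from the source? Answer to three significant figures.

3.44 h

Since intensity falls as 1/r², rate at 3.61 m:
373 × (0.452/3.61)² = 373 × 0.01568 = 5.849 mGy/h.
Stay time = 20.1 mGy ÷ 5.849 mGy/h = 3.436 h.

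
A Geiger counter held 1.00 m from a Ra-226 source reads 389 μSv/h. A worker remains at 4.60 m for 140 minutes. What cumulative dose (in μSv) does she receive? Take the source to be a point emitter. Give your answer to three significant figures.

42.9 μSv

By the inverse-square law, rate at 4.60 m:
(1.00/4.60)² = 0.04726, so 389 × 0.04726 = 18.38 μSv/h.
Dose = rate × time = 18.38 μSv/h × 2.333 h = 42.88 μSv.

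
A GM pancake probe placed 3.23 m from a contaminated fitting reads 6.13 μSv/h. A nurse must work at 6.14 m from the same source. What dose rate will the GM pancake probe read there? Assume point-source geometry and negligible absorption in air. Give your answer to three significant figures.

Intensity scales as (d₁/d₂)², so scaling from 3.23 m to 6.14 m:
6.13 × (3.23/6.14)² = 6.13 × 0.2767 = 1.696 μSv/h.

1.70 μSv/h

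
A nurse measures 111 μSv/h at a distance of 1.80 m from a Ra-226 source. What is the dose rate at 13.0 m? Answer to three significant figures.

Since intensity falls as 1/r², the rate at 13.0 m is
111 × (1.80/13.0)² = 111 × 0.01917 = 2.128 μSv/h.

2.13 μSv/h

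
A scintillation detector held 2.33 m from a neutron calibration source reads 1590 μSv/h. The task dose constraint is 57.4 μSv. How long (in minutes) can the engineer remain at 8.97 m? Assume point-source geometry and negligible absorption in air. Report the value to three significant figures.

32.1 min

Using I₁d₁² = I₂d₂², rate at 8.97 m:
(2.33/8.97)² = 0.06747, so 1590 × 0.06747 = 107.3 μSv/h.
Stay time = 57.4 μSv ÷ 107.3 μSv/h = 0.5349 h = 32.09 min.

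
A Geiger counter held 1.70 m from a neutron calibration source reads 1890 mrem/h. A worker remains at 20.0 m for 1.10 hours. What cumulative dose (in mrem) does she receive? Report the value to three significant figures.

Applying the 1/r² law, rate at 20.0 m:
(1.70/20.0)² = 0.007225, so 1890 × 0.007225 = 13.66 mrem/h.
Dose = rate × time = 13.66 mrem/h × 1.100 h = 15.03 mrem.

15.0 mrem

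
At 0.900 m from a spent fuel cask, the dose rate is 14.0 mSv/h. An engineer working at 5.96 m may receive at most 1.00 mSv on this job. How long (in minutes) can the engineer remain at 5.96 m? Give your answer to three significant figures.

188 min

Intensity scales as (d₁/d₂)², so rate at 5.96 m:
(0.900/5.96)² = 0.02280, so 14.0 × 0.02280 = 0.3192 mSv/h.
Stay time = 1.00 mSv ÷ 0.3192 mSv/h = 3.133 h = 188.0 min.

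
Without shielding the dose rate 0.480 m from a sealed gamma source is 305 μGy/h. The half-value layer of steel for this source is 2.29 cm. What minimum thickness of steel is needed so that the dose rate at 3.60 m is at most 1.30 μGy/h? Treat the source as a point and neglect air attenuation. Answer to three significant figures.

At 3.60 m, distance alone gives 305 × (0.480/3.60)² = 305 × 0.01778 = 5.423 μGy/h.
Further attenuation needed: 5.423/1.30 = 4.172.
n = log₂(4.172) = 2.061 half-value layers.
Thickness = 2.061 × 2.29 cm = 4.720 cm.

4.72 cm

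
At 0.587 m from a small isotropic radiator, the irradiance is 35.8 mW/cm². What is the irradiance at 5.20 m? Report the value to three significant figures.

0.456 mW/cm²

Intensity scales as (d₁/d₂)², so the rate at 5.20 m is
35.8 × (0.587/5.20)² = 35.8 × 0.01274 = 0.4561 mW/cm².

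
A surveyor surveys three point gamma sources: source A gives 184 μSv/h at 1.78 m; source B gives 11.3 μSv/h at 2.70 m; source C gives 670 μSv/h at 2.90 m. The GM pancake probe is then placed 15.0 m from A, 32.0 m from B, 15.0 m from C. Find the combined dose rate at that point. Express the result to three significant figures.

Each source contributes Iᵢ·(dᵢ/rᵢ)²; contributions add.
A: 184 × (1.78/15.0)² = 2.591 μSv/h
B: 11.3 × (2.70/32.0)² = 0.08045 μSv/h
C: 670 × (2.90/15.0)² = 25.04 μSv/h
Total = 2.591 + 0.08045 + 25.04 = 27.71 μSv/h.

27.7 μSv/h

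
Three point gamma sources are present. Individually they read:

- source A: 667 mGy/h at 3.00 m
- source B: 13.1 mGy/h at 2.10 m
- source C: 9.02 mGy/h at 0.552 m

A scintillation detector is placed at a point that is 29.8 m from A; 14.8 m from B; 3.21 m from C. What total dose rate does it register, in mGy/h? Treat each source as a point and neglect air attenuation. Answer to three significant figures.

Each source contributes Iᵢ·(dᵢ/rᵢ)²; contributions add.
A: 667 × (3.00/29.8)² = 6.760 mGy/h
B: 13.1 × (2.10/14.8)² = 0.2637 mGy/h
C: 9.02 × (0.552/3.21)² = 0.2667 mGy/h
Total = 6.760 + 0.2637 + 0.2667 = 7.290 mGy/h.

7.29 mGy/h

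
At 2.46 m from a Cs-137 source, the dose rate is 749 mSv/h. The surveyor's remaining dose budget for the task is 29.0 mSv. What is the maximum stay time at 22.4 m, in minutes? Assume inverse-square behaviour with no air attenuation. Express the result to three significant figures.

Applying the 1/r² law, rate at 22.4 m:
(2.46/22.4)² = 0.01206, so 749 × 0.01206 = 9.033 mSv/h.
Stay time = 29.0 mSv ÷ 9.033 mSv/h = 3.210 h = 192.6 min.

193 min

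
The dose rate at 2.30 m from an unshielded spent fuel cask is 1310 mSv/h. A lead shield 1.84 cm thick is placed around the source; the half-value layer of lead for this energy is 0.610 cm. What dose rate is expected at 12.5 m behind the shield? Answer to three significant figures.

Distance alone: (2.30/12.5)² = 0.03386, so 1310 × 0.03386 = 44.36 mSv/h.
Shield: 1.84/0.610 = 3.016 half-value layers → attenuation 2^(−3.016) = 0.1236.
Combined: 44.36 × 0.1236 = 5.483 mSv/h.

5.48 mSv/h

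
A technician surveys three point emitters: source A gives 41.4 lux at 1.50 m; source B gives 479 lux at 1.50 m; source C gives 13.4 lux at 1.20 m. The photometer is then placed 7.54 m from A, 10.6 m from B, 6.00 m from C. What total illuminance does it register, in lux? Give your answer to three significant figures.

11.8 lux

Each source contributes Iᵢ·(dᵢ/rᵢ)²; contributions add.
A: 41.4 × (1.50/7.54)² = 1.638 lux
B: 479 × (1.50/10.6)² = 9.592 lux
C: 13.4 × (1.20/6.00)² = 0.5360 lux
Total = 1.638 + 9.592 + 0.5360 = 11.77 lux.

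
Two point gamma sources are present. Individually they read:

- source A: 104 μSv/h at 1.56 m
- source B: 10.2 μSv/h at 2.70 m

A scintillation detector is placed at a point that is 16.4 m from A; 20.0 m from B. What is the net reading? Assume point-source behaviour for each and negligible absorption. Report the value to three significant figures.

By superposition, sum each source's inverse-square contribution:
A: 104 × (1.56/16.4)² = 0.9410 μSv/h
B: 10.2 × (2.70/20.0)² = 0.1859 μSv/h
Total = 0.9410 + 0.1859 = 1.127 μSv/h.

1.13 μSv/h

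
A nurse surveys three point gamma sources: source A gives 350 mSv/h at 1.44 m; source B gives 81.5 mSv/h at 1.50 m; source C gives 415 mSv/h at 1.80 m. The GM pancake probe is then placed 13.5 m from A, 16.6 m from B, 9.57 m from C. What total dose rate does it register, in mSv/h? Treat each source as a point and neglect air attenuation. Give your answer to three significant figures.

Each source contributes Iᵢ·(dᵢ/rᵢ)²; contributions add.
A: 350 × (1.44/13.5)² = 3.982 mSv/h
B: 81.5 × (1.50/16.6)² = 0.6655 mSv/h
C: 415 × (1.80/9.57)² = 14.68 mSv/h
Total = 3.982 + 0.6655 + 14.68 = 19.33 mSv/h.

19.3 mSv/h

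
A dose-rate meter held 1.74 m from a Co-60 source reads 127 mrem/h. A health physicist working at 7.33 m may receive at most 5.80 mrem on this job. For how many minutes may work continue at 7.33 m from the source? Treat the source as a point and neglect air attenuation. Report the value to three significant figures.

Applying the 1/r² law, rate at 7.33 m:
(1.74/7.33)² = 0.05635, so 127 × 0.05635 = 7.156 mrem/h.
Stay time = 5.80 mrem ÷ 7.156 mrem/h = 0.8105 h = 48.63 min.

48.6 min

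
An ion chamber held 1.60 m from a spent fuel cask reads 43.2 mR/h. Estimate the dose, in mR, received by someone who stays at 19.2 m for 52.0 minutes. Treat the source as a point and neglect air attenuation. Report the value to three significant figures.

0.260 mR

Applying the 1/r² law, rate at 19.2 m:
43.2 × (1.60/19.2)² = 43.2 × 0.006944 = 0.3000 mR/h.
Dose = rate × time = 0.3000 mR/h × 0.8667 h = 0.2600 mR.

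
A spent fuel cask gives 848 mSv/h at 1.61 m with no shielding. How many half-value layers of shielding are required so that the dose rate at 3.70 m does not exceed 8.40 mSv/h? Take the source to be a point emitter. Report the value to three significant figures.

4.26 half-value layers

At 3.70 m, distance alone gives 848 × (1.61/3.70)² = 848 × 0.1893 = 160.5 mSv/h.
Further attenuation needed: 160.5/8.40 = 19.11.
n = log₂(19.11) = 4.256 half-value layers.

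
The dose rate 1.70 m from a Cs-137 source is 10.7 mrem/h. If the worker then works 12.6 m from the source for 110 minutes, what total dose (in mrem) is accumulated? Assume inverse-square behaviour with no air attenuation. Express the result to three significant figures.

Applying the 1/r² law, rate at 12.6 m:
10.7 × (1.70/12.6)² = 10.7 × 0.01820 = 0.1947 mrem/h.
Dose = rate × time = 0.1947 mrem/h × 1.833 h = 0.3569 mrem.

0.357 mrem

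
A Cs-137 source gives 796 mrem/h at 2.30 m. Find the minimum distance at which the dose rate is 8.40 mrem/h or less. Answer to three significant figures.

Using I₁d₁² = I₂d₂², d₂ = d₁·√(I₁/I₂).
I₁/I₂ = 796/8.40 = 94.76, so d₂ = 2.30 × √94.76 = 22.39 m.

22.4 m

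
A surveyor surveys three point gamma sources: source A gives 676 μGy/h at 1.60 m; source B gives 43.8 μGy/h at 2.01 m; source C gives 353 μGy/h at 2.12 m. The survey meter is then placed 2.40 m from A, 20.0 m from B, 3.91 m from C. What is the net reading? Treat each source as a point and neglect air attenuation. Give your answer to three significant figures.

Each source contributes Iᵢ·(dᵢ/rᵢ)²; contributions add.
A: 676 × (1.60/2.40)² = 300.4 μGy/h
B: 43.8 × (2.01/20.0)² = 0.4424 μGy/h
C: 353 × (2.12/3.91)² = 103.8 μGy/h
Total = 300.4 + 0.4424 + 103.8 = 404.6 μGy/h.

405 μGy/h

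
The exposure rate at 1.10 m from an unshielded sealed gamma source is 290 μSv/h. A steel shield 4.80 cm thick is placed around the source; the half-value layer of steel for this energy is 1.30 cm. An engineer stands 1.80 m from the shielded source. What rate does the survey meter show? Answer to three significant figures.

8.38 μSv/h

Distance alone: (1.10/1.80)² = 0.3735, so 290 × 0.3735 = 108.3 μSv/h.
Shield: 4.80/1.30 = 3.692 half-value layers → attenuation 2^(−3.692) = 0.07737.
Combined: 108.3 × 0.07737 = 8.379 μSv/h.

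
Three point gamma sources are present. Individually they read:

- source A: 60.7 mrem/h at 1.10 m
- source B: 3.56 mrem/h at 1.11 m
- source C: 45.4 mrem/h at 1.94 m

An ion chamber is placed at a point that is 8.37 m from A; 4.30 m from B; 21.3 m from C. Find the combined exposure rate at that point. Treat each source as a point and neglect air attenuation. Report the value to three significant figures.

1.66 mrem/h

Each source contributes Iᵢ·(dᵢ/rᵢ)²; contributions add.
A: 60.7 × (1.10/8.37)² = 1.048 mrem/h
B: 3.56 × (1.11/4.30)² = 0.2372 mrem/h
C: 45.4 × (1.94/21.3)² = 0.3766 mrem/h
Total = 1.048 + 0.2372 + 0.3766 = 1.662 mrem/h.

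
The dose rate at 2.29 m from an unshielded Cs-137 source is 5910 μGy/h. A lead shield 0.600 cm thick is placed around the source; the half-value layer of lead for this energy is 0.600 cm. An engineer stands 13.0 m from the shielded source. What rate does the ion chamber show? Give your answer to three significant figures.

Distance alone: 5910 × (2.29/13.0)² = 5910 × 0.03103 = 183.4 μGy/h.
Shield: 0.600/0.600 = 1.000 half-value layers → attenuation 2^(−1.000) = 0.5000.
Combined: 183.4 × 0.5000 = 91.70 μGy/h.

91.7 μGy/h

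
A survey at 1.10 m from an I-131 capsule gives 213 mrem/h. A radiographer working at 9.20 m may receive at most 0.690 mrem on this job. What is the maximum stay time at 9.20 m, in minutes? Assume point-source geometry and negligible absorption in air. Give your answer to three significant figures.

13.6 min

Since intensity falls as 1/r², rate at 9.20 m:
213 × (1.10/9.20)² = 213 × 0.01430 = 3.046 mrem/h.
Stay time = 0.690 mrem ÷ 3.046 mrem/h = 0.2265 h = 13.59 min.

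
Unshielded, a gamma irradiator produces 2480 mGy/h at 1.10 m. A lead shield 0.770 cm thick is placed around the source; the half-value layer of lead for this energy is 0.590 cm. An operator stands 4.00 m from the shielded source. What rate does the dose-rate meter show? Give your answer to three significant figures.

Distance alone: (1.10/4.00)² = 0.07563, so 2480 × 0.07563 = 187.6 mGy/h.
Shield: 0.770/0.590 = 1.305 half-value layers → attenuation 2^(−1.305) = 0.4047.
Combined: 187.6 × 0.4047 = 75.92 mGy/h.

75.9 mGy/h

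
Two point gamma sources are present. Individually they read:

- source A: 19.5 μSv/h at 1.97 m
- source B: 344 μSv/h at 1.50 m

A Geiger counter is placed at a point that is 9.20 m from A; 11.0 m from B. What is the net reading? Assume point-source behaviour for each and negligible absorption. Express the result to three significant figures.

By superposition, sum each source's inverse-square contribution:
A: 19.5 × (1.97/9.20)² = 0.8941 μSv/h
B: 344 × (1.50/11.0)² = 6.397 μSv/h
Total = 0.8941 + 6.397 = 7.291 μSv/h.

7.29 μSv/h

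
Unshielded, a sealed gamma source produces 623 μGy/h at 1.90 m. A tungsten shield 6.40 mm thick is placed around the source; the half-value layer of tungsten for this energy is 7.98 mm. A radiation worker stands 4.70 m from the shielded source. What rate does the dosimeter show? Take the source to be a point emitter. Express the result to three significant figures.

58.4 μGy/h

Distance alone: 623 × (1.90/4.70)² = 623 × 0.1634 = 101.8 μGy/h.
Shield: 6.40/7.98 = 0.8020 half-value layers → attenuation 2^(−0.8020) = 0.5736.
Combined: 101.8 × 0.5736 = 58.39 μGy/h.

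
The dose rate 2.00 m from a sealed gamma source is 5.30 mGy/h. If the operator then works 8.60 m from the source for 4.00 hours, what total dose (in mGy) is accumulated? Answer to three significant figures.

1.15 mGy

Using I₁d₁² = I₂d₂², rate at 8.60 m:
5.30 × (2.00/8.60)² = 5.30 × 0.05408 = 0.2866 mGy/h.
Dose = rate × time = 0.2866 mGy/h × 4.000 h = 1.146 mGy.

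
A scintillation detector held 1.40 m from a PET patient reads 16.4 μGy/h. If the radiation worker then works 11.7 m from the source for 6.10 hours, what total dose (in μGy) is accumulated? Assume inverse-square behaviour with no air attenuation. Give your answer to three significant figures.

Since intensity falls as 1/r², rate at 11.7 m:
16.4 × (1.40/11.7)² = 16.4 × 0.01432 = 0.2348 μGy/h.
Dose = rate × time = 0.2348 μGy/h × 6.100 h = 1.432 μGy.

1.43 μGy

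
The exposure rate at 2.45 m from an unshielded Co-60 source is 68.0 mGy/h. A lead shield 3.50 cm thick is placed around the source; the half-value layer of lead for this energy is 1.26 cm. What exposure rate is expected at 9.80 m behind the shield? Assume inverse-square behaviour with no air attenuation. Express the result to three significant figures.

0.620 mGy/h

Distance alone: 68.0 × (2.45/9.80)² = 68.0 × 0.06250 = 4.250 mGy/h.
Shield: 3.50/1.26 = 2.778 half-value layers → attenuation 2^(−2.778) = 0.1458.
Combined: 4.250 × 0.1458 = 0.6197 mGy/h.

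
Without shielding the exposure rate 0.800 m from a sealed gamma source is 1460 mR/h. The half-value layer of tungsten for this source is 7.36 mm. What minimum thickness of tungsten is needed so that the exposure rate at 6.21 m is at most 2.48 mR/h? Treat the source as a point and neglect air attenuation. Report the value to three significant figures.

At 6.21 m, distance alone gives (0.800/6.21)² = 0.01660, so 1460 × 0.01660 = 24.24 mR/h.
Further attenuation needed: 24.24/2.48 = 9.774.
n = log₂(9.774) = 3.289 half-value layers.
Thickness = 3.289 × 7.36 mm = 24.21 mm.

24.2 mm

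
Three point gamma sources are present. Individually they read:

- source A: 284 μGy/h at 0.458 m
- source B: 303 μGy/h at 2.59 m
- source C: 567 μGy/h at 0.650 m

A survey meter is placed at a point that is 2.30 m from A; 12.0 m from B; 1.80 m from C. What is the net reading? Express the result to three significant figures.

99.3 μGy/h

By superposition, sum each source's inverse-square contribution:
A: 284 × (0.458/2.30)² = 11.26 μGy/h
B: 303 × (2.59/12.0)² = 14.11 μGy/h
C: 567 × (0.650/1.80)² = 73.94 μGy/h
Total = 11.26 + 14.11 + 73.94 = 99.31 μGy/h.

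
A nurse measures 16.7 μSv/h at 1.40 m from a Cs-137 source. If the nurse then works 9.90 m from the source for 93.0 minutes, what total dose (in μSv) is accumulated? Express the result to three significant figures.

0.518 μSv

Using I₁d₁² = I₂d₂², rate at 9.90 m:
(1.40/9.90)² = 0.02000, so 16.7 × 0.02000 = 0.3340 μSv/h.
Dose = rate × time = 0.3340 μSv/h × 1.550 h = 0.5177 μSv.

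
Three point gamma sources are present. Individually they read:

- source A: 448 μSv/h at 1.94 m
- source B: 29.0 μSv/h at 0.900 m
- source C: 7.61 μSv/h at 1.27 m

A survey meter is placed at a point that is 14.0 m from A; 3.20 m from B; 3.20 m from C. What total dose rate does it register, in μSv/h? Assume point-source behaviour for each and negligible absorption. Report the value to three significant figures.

12.1 μSv/h

By superposition, sum each source's inverse-square contribution:
A: 448 × (1.94/14.0)² = 8.603 μSv/h
B: 29.0 × (0.900/3.20)² = 2.294 μSv/h
C: 7.61 × (1.27/3.20)² = 1.199 μSv/h
Total = 8.603 + 2.294 + 1.199 = 12.10 μSv/h.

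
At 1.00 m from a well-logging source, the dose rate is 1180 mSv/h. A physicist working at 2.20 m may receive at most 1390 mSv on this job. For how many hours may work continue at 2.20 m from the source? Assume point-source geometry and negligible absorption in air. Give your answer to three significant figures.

By the inverse-square law, rate at 2.20 m:
1180 × (1.00/2.20)² = 1180 × 0.2066 = 243.8 mSv/h.
Stay time = 1390 mSv ÷ 243.8 mSv/h = 5.701 h.

5.70 h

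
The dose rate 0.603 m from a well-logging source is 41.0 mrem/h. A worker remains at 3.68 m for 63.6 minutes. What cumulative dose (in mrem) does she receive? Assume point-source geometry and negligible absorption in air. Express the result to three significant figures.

1.17 mrem

Applying the 1/r² law, rate at 3.68 m:
41.0 × (0.603/3.68)² = 41.0 × 0.02685 = 1.101 mrem/h.
Dose = rate × time = 1.101 mrem/h × 1.060 h = 1.167 mrem.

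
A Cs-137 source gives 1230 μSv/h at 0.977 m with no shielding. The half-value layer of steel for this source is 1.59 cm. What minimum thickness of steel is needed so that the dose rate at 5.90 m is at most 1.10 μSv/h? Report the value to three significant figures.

7.85 cm

At 5.90 m, distance alone gives (0.977/5.90)² = 0.02742, so 1230 × 0.02742 = 33.73 μSv/h.
Further attenuation needed: 33.73/1.10 = 30.66.
n = log₂(30.66) = 4.938 half-value layers.
Thickness = 4.938 × 1.59 cm = 7.851 cm.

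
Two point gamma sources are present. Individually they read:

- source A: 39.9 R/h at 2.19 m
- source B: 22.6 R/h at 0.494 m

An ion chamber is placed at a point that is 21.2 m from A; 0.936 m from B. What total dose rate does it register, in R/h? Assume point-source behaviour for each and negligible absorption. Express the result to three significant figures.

Each source contributes Iᵢ·(dᵢ/rᵢ)²; contributions add.
A: 39.9 × (2.19/21.2)² = 0.4258 R/h
B: 22.6 × (0.494/0.936)² = 6.295 R/h
Total = 0.4258 + 6.295 = 6.721 R/h.

6.72 R/h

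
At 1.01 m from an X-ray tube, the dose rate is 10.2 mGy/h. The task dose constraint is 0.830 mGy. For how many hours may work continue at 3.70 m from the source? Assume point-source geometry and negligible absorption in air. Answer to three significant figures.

Applying the 1/r² law, rate at 3.70 m:
10.2 × (1.01/3.70)² = 10.2 × 0.07451 = 0.7600 mGy/h.
Stay time = 0.830 mGy ÷ 0.7600 mGy/h = 1.092 h.

1.09 h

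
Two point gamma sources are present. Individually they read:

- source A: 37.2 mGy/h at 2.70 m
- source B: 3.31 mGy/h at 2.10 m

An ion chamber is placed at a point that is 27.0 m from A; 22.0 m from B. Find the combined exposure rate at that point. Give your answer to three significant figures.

0.402 mGy/h

Each source contributes Iᵢ·(dᵢ/rᵢ)²; contributions add.
A: 37.2 × (2.70/27.0)² = 0.3720 mGy/h
B: 3.31 × (2.10/22.0)² = 0.03016 mGy/h
Total = 0.3720 + 0.03016 = 0.4022 mGy/h.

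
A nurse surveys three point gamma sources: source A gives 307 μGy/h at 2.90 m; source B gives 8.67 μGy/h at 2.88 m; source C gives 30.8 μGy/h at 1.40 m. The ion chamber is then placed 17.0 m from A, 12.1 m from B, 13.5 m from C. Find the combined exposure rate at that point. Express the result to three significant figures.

9.76 μGy/h

By superposition, sum each source's inverse-square contribution:
A: 307 × (2.90/17.0)² = 8.934 μGy/h
B: 8.67 × (2.88/12.1)² = 0.4912 μGy/h
C: 30.8 × (1.40/13.5)² = 0.3312 μGy/h
Total = 8.934 + 0.4912 + 0.3312 = 9.756 μGy/h.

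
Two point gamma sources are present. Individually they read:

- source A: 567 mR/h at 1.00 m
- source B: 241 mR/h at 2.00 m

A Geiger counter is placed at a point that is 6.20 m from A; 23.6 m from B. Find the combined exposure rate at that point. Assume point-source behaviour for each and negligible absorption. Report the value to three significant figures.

16.5 mR/h

By superposition, sum each source's inverse-square contribution:
A: 567 × (1.00/6.20)² = 14.75 mR/h
B: 241 × (2.00/23.6)² = 1.731 mR/h
Total = 14.75 + 1.731 = 16.48 mR/h.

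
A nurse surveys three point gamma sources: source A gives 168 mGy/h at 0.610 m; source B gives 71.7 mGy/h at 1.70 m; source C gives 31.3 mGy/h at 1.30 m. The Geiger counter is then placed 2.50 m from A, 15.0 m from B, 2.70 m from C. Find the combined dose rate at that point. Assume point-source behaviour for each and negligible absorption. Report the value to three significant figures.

18.2 mGy/h

Each source contributes Iᵢ·(dᵢ/rᵢ)²; contributions add.
A: 168 × (0.610/2.50)² = 10.00 mGy/h
B: 71.7 × (1.70/15.0)² = 0.9209 mGy/h
C: 31.3 × (1.30/2.70)² = 7.256 mGy/h
Total = 10.00 + 0.9209 + 7.256 = 18.18 mGy/h.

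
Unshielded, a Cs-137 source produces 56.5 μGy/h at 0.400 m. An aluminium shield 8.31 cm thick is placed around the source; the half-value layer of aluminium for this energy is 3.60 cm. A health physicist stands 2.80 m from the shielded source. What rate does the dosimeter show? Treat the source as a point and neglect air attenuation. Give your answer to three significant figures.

Distance alone: 56.5 × (0.400/2.80)² = 56.5 × 0.02041 = 1.153 μGy/h.
Shield: 8.31/3.60 = 2.308 half-value layers → attenuation 2^(−2.308) = 0.2019.
Combined: 1.153 × 0.2019 = 0.2328 μGy/h.

0.233 μGy/h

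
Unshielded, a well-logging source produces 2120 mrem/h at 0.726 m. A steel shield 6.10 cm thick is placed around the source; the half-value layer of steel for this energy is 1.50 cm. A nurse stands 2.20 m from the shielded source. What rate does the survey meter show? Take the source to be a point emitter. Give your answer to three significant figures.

13.8 mrem/h

Distance alone: (0.726/2.20)² = 0.1089, so 2120 × 0.1089 = 230.9 mrem/h.
Shield: 6.10/1.50 = 4.067 half-value layers → attenuation 2^(−4.067) = 0.05966.
Combined: 230.9 × 0.05966 = 13.78 mrem/h.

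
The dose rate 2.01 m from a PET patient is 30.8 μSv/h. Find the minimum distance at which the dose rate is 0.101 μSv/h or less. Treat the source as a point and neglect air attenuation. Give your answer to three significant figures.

By the inverse-square law, d₂ = d₁·√(I₁/I₂).
I₁/I₂ = 30.8/0.101 = 305.0, so d₂ = 2.01 × √305.0 = 35.10 m.

35.1 m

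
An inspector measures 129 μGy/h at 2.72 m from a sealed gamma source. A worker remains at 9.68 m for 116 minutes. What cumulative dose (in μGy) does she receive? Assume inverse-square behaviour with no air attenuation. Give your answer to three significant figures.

19.7 μGy

By the inverse-square law, rate at 9.68 m:
129 × (2.72/9.68)² = 129 × 0.07896 = 10.19 μGy/h.
Dose = rate × time = 10.19 μGy/h × 1.933 h = 19.70 μGy.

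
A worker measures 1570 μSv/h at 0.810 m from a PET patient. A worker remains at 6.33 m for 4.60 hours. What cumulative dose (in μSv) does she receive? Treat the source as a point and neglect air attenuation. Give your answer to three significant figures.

118 μSv

Since intensity falls as 1/r², rate at 6.33 m:
1570 × (0.810/6.33)² = 1570 × 0.01637 = 25.70 μSv/h.
Dose = rate × time = 25.70 μSv/h × 4.600 h = 118.2 μSv.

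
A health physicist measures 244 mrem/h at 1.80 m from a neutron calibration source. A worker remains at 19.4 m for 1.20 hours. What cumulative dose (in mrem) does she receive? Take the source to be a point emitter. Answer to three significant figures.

2.52 mrem

Using I₁d₁² = I₂d₂², rate at 19.4 m:
244 × (1.80/19.4)² = 244 × 0.008609 = 2.101 mrem/h.
Dose = rate × time = 2.101 mrem/h × 1.200 h = 2.521 mrem.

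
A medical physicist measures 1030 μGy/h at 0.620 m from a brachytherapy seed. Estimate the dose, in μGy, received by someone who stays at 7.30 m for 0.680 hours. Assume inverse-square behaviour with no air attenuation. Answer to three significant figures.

Applying the 1/r² law, rate at 7.30 m:
(0.620/7.30)² = 0.007213, so 1030 × 0.007213 = 7.429 μGy/h.
Dose = rate × time = 7.429 μGy/h × 0.6800 h = 5.052 μGy.

5.05 μGy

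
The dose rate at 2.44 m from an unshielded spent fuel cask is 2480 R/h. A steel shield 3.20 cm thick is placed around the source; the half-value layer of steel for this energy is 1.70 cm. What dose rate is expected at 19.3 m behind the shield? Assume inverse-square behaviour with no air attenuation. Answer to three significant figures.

10.8 R/h

Distance alone: 2480 × (2.44/19.3)² = 2480 × 0.01598 = 39.63 R/h.
Shield: 3.20/1.70 = 1.882 half-value layers → attenuation 2^(−1.882) = 0.2713.
Combined: 39.63 × 0.2713 = 10.75 R/h.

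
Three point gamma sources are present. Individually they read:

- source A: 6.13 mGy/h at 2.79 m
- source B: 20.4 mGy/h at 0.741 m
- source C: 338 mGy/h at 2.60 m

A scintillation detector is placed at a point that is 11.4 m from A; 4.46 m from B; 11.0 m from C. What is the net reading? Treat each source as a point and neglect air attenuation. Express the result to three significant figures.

19.8 mGy/h

Each source contributes Iᵢ·(dᵢ/rᵢ)²; contributions add.
A: 6.13 × (2.79/11.4)² = 0.3672 mGy/h
B: 20.4 × (0.741/4.46)² = 0.5631 mGy/h
C: 338 × (2.60/11.0)² = 18.88 mGy/h
Total = 0.3672 + 0.5631 + 18.88 = 19.81 mGy/h.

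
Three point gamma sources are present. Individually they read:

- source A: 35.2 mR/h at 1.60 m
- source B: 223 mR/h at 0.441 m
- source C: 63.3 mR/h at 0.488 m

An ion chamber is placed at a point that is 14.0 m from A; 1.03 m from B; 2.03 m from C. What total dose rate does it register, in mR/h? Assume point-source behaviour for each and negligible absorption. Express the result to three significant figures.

By superposition, sum each source's inverse-square contribution:
A: 35.2 × (1.60/14.0)² = 0.4598 mR/h
B: 223 × (0.441/1.03)² = 40.88 mR/h
C: 63.3 × (0.488/2.03)² = 3.658 mR/h
Total = 0.4598 + 40.88 + 3.658 = 45.00 mR/h.

45.0 mR/h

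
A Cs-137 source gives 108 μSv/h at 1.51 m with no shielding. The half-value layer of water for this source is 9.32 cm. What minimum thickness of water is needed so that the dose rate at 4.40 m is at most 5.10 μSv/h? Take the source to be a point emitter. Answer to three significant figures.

At 4.40 m, distance alone gives (1.51/4.40)² = 0.1178, so 108 × 0.1178 = 12.72 μSv/h.
Further attenuation needed: 12.72/5.10 = 2.494.
n = log₂(2.494) = 1.318 half-value layers.
Thickness = 1.318 × 9.32 cm = 12.28 cm.

12.3 cm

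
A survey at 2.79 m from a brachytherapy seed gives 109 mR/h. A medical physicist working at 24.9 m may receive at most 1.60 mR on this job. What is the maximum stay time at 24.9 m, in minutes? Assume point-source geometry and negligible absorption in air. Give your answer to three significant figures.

70.2 min

Applying the 1/r² law, rate at 24.9 m:
109 × (2.79/24.9)² = 109 × 0.01255 = 1.368 mR/h.
Stay time = 1.60 mR ÷ 1.368 mR/h = 1.170 h = 70.20 min.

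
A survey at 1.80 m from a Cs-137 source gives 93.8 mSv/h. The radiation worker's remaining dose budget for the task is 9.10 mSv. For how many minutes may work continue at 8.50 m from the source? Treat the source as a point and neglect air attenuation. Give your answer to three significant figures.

Since intensity falls as 1/r², rate at 8.50 m:
93.8 × (1.80/8.50)² = 93.8 × 0.04484 = 4.206 mSv/h.
Stay time = 9.10 mSv ÷ 4.206 mSv/h = 2.164 h = 129.8 min.

130 min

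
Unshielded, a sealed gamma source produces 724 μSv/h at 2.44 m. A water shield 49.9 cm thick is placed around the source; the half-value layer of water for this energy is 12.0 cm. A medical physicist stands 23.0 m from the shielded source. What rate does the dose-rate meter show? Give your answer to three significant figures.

0.456 μSv/h

Distance alone: (2.44/23.0)² = 0.01125, so 724 × 0.01125 = 8.145 μSv/h.
Shield: 49.9/12.0 = 4.158 half-value layers → attenuation 2^(−4.158) = 0.05602.
Combined: 8.145 × 0.05602 = 0.4563 μSv/h.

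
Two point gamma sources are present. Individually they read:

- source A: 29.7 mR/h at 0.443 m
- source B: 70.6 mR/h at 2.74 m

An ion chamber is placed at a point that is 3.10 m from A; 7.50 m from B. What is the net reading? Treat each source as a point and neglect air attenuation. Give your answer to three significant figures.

10.0 mR/h

Each source contributes Iᵢ·(dᵢ/rᵢ)²; contributions add.
A: 29.7 × (0.443/3.10)² = 0.6065 mR/h
B: 70.6 × (2.74/7.50)² = 9.423 mR/h
Total = 0.6065 + 9.423 = 10.03 mR/h.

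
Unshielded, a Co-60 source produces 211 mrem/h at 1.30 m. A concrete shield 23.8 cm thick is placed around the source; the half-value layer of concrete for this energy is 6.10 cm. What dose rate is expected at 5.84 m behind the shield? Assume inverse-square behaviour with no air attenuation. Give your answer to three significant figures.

0.700 mrem/h

Distance alone: (1.30/5.84)² = 0.04955, so 211 × 0.04955 = 10.46 mrem/h.
Shield: 23.8/6.10 = 3.902 half-value layers → attenuation 2^(−3.902) = 0.06689.
Combined: 10.46 × 0.06689 = 0.6997 mrem/h.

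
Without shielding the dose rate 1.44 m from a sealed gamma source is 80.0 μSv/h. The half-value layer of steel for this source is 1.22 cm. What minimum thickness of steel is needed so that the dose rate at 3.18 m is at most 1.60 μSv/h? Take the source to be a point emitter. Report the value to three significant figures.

4.10 cm

At 3.18 m, distance alone gives 80.0 × (1.44/3.18)² = 80.0 × 0.2051 = 16.41 μSv/h.
Further attenuation needed: 16.41/1.60 = 10.26.
n = log₂(10.26) = 3.359 half-value layers.
Thickness = 3.359 × 1.22 cm = 4.098 cm.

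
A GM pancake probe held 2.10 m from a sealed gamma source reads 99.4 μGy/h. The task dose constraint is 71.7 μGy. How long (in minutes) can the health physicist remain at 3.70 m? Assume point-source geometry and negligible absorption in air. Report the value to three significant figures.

Using I₁d₁² = I₂d₂², rate at 3.70 m:
(2.10/3.70)² = 0.3221, so 99.4 × 0.3221 = 32.02 μGy/h.
Stay time = 71.7 μGy ÷ 32.02 μGy/h = 2.239 h = 134.3 min.

134 min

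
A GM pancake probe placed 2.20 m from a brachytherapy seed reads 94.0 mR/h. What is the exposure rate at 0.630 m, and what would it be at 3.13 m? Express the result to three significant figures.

1150 mR/h; 46.4 mR/h

Intensity scales as (d₁/d₂)², so
At 0.630 m: 94.0 × (2.20/0.630)² = 94.0 × 12.19 = 1146 mR/h
At 3.13 m: (0.630/3.13)² = 0.04051, so 1146 × 0.04051 = 46.42 mR/h.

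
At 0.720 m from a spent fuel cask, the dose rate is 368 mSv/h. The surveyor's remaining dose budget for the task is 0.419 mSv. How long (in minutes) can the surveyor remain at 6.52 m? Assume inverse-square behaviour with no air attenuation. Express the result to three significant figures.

5.60 min

Using I₁d₁² = I₂d₂², rate at 6.52 m:
(0.720/6.52)² = 0.01219, so 368 × 0.01219 = 4.486 mSv/h.
Stay time = 0.419 mSv ÷ 4.486 mSv/h = 0.09340 h = 5.604 min.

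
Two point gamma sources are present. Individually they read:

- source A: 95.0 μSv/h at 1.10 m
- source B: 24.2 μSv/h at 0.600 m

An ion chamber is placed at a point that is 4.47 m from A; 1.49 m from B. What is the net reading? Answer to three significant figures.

9.68 μSv/h

By superposition, sum each source's inverse-square contribution:
A: 95.0 × (1.10/4.47)² = 5.753 μSv/h
B: 24.2 × (0.600/1.49)² = 3.924 μSv/h
Total = 5.753 + 3.924 = 9.677 μSv/h.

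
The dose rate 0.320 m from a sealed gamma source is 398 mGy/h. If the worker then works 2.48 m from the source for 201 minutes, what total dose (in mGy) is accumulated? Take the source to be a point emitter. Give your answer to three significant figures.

22.2 mGy

Applying the 1/r² law, rate at 2.48 m:
398 × (0.320/2.48)² = 398 × 0.01665 = 6.627 mGy/h.
Dose = rate × time = 6.627 mGy/h × 3.350 h = 22.20 mGy.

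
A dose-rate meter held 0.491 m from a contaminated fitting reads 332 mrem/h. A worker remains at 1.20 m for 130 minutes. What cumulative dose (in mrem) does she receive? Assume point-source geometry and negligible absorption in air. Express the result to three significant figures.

Using I₁d₁² = I₂d₂², rate at 1.20 m:
(0.491/1.20)² = 0.1674, so 332 × 0.1674 = 55.58 mrem/h.
Dose = rate × time = 55.58 mrem/h × 2.167 h = 120.4 mrem.

120 mrem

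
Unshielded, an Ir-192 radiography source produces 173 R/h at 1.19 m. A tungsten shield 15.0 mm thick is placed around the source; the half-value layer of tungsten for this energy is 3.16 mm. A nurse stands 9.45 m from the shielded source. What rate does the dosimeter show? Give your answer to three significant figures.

Distance alone: 173 × (1.19/9.45)² = 173 × 0.01586 = 2.744 R/h.
Shield: 15.0/3.16 = 4.747 half-value layers → attenuation 2^(−4.747) = 0.03724.
Combined: 2.744 × 0.03724 = 0.1022 R/h.

0.102 R/h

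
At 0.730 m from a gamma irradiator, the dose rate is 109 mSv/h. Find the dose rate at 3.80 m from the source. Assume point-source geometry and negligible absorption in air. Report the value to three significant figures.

Using I₁d₁² = I₂d₂², the rate at 3.80 m is
(0.730/3.80)² = 0.03690, so 109 × 0.03690 = 4.022 mSv/h.

4.02 mSv/h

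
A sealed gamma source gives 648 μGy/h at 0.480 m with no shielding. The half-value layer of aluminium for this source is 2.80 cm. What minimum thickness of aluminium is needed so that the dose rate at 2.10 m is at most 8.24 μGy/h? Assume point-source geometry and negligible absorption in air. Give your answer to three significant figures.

At 2.10 m, distance alone gives 648 × (0.480/2.10)² = 648 × 0.05224 = 33.85 μGy/h.
Further attenuation needed: 33.85/8.24 = 4.108.
n = log₂(4.108) = 2.038 half-value layers.
Thickness = 2.038 × 2.80 cm = 5.706 cm.

5.71 cm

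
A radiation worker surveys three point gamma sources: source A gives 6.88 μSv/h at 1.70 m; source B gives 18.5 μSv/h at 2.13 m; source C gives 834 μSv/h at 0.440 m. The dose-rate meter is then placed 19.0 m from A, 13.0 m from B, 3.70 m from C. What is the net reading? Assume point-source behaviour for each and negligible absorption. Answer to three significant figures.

12.3 μSv/h

By superposition, sum each source's inverse-square contribution:
A: 6.88 × (1.70/19.0)² = 0.05508 μSv/h
B: 18.5 × (2.13/13.0)² = 0.4966 μSv/h
C: 834 × (0.440/3.70)² = 11.79 μSv/h
Total = 0.05508 + 0.4966 + 11.79 = 12.34 μSv/h.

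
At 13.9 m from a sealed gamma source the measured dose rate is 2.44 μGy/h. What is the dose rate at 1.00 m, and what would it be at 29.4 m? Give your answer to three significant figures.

Using I₁d₁² = I₂d₂²,
At 1.00 m: 2.44 × (13.9/1.00)² = 2.44 × 193.2 = 471.4 μGy/h
At 29.4 m: 471.4 × (1.00/29.4)² = 471.4 × 0.001157 = 0.5454 μGy/h.

471 μGy/h; 0.545 μGy/h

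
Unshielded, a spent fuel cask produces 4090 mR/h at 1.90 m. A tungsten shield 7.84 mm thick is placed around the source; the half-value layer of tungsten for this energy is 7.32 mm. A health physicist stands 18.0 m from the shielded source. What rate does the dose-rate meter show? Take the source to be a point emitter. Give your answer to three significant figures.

21.7 mR/h

Distance alone: 4090 × (1.90/18.0)² = 4090 × 0.01114 = 45.56 mR/h.
Shield: 7.84/7.32 = 1.071 half-value layers → attenuation 2^(−1.071) = 0.4760.
Combined: 45.56 × 0.4760 = 21.69 mR/h.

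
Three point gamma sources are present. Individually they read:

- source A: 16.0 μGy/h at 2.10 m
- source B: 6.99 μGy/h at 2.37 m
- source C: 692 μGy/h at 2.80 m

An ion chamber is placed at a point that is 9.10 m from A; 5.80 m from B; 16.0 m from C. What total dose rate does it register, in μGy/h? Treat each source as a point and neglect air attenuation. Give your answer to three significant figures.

Each source contributes Iᵢ·(dᵢ/rᵢ)²; contributions add.
A: 16.0 × (2.10/9.10)² = 0.8521 μGy/h
B: 6.99 × (2.37/5.80)² = 1.167 μGy/h
C: 692 × (2.80/16.0)² = 21.19 μGy/h
Total = 0.8521 + 1.167 + 21.19 = 23.21 μGy/h.

23.2 μGy/h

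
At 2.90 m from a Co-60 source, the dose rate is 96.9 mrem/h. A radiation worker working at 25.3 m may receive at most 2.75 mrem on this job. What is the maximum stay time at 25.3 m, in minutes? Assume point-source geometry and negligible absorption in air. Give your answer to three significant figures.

130 min

By the inverse-square law, rate at 25.3 m:
(2.90/25.3)² = 0.01314, so 96.9 × 0.01314 = 1.273 mrem/h.
Stay time = 2.75 mrem ÷ 1.273 mrem/h = 2.160 h = 129.6 min.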